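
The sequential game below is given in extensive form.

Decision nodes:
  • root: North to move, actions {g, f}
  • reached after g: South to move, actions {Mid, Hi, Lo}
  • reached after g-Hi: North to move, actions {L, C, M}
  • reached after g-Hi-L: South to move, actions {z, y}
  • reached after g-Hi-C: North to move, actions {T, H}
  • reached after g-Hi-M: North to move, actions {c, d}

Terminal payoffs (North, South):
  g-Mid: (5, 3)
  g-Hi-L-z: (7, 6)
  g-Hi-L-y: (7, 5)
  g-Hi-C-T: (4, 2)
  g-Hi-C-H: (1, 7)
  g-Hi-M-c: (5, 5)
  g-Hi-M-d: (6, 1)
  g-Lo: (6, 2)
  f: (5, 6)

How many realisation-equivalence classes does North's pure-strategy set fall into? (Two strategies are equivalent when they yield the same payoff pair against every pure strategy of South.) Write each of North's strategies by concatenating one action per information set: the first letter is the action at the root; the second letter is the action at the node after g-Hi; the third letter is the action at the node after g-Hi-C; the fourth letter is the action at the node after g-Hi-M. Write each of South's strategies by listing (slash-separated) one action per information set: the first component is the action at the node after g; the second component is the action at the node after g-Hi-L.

North has 24 pure strategies: gLTc, gLTd, gLHc, gLHd, gCTc, gCTd, gCHc, gCHd, gMTc, gMTd, gMHc, gMHd, fLTc, fLTd, fLHc, fLHd, fCTc, fCTd, fCHc, fCHd, fMTc, fMTd, fMHc, fMHd. Columns: Mid/z, Mid/y, Hi/z, Hi/y, Lo/z, Lo/y.
{gLTc, gLTd, gLHc, gLHd} → row (5,3) (5,3) (7,6) (7,5) (6,2) (6,2)
{gCTc, gCTd} → row (5,3) (5,3) (4,2) (4,2) (6,2) (6,2)
{gCHc, gCHd} → row (5,3) (5,3) (1,7) (1,7) (6,2) (6,2)
{gMTc, gMHc} → row (5,3) (5,3) (5,5) (5,5) (6,2) (6,2)
{gMTd, gMHd} → row (5,3) (5,3) (6,1) (6,1) (6,2) (6,2)
{fLTc, fLTd, fLHc, fLHd, fCTc, fCTd, fCHc, fCHd, fMTc, fMTd, fMHc, fMHd} → row (5,6) (5,6) (5,6) (5,6) (5,6) (5,6)
That's 6 distinct rows out of 24 strategies.

6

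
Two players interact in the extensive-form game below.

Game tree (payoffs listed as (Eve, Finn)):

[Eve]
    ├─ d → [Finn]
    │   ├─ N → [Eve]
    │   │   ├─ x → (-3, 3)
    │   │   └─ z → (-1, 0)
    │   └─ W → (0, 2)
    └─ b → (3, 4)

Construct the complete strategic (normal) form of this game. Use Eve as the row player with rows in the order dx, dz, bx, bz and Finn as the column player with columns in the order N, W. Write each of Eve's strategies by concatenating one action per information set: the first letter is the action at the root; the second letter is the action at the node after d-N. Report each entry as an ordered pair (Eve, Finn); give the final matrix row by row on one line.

dx: (-3,3) (0,2) | dz: (-1,0) (0,2) | bx: (3,4) (3,4) | bz: (3,4) (3,4)

Row dx: N→(-3,3), W→(0,2)
Row dz: N→(-1,0), W→(0,2)
Row bx: N→(3,4), W→(3,4)
Row bz: N→(3,4), W→(3,4)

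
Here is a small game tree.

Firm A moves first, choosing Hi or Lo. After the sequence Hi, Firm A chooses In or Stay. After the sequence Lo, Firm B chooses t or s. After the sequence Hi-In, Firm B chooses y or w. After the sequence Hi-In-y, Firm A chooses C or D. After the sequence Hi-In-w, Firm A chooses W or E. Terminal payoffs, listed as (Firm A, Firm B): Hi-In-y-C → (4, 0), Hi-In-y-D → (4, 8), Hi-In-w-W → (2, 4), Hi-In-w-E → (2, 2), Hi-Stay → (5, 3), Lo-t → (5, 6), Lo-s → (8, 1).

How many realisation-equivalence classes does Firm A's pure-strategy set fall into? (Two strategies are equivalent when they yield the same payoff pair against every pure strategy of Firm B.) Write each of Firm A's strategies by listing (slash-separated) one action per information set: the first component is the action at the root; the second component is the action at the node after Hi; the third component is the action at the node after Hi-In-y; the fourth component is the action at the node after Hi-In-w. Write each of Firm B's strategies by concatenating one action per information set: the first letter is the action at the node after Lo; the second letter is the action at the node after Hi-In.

6

Firm A has 16 pure strategies: Hi/In/C/W, Hi/In/C/E, Hi/In/D/W, Hi/In/D/E, Hi/Stay/C/W, Hi/Stay/C/E, Hi/Stay/D/W, Hi/Stay/D/E, Lo/In/C/W, Lo/In/C/E, Lo/In/D/W, Lo/In/D/E, Lo/Stay/C/W, Lo/Stay/C/E, Lo/Stay/D/W, Lo/Stay/D/E. Columns: ty, tw, sy, sw.
{Hi/In/C/W} → row (4,0) (2,4) (4,0) (2,4)
{Hi/In/C/E} → row (4,0) (2,2) (4,0) (2,2)
{Hi/In/D/W} → row (4,8) (2,4) (4,8) (2,4)
{Hi/In/D/E} → row (4,8) (2,2) (4,8) (2,2)
{Hi/Stay/C/W, Hi/Stay/C/E, Hi/Stay/D/W, Hi/Stay/D/E} → row (5,3) (5,3) (5,3) (5,3)
{Lo/In/C/W, Lo/In/C/E, Lo/In/D/W, Lo/In/D/E, Lo/Stay/C/W, Lo/Stay/C/E, Lo/Stay/D/W, Lo/Stay/D/E} → row (5,6) (5,6) (8,1) (8,1)
That's 6 distinct rows out of 16 strategies.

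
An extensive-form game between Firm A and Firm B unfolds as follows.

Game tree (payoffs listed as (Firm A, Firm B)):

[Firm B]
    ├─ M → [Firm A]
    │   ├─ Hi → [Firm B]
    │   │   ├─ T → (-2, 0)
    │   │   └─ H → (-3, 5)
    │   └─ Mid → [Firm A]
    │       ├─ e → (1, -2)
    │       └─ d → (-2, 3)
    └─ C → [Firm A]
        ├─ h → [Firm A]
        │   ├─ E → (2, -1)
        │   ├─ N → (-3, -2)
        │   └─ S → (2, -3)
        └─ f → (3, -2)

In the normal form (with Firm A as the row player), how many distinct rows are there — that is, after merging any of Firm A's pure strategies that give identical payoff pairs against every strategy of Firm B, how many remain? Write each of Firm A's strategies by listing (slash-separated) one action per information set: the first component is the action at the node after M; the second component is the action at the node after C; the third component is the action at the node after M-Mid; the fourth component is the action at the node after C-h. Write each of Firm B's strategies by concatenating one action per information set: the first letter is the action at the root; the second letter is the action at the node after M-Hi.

Firm A has 24 pure strategies: Hi/h/e/E, Hi/h/e/N, Hi/h/e/S, Hi/h/d/E, Hi/h/d/N, Hi/h/d/S, Hi/f/e/E, Hi/f/e/N, Hi/f/e/S, Hi/f/d/E, Hi/f/d/N, Hi/f/d/S, Mid/h/e/E, Mid/h/e/N, Mid/h/e/S, Mid/h/d/E, Mid/h/d/N, Mid/h/d/S, Mid/f/e/E, Mid/f/e/N, Mid/f/e/S, Mid/f/d/E, Mid/f/d/N, Mid/f/d/S. Columns: MT, MH, CT, CH.
{Hi/h/e/E, Hi/h/d/E} → row (-2,0) (-3,5) (2,-1) (2,-1)
{Hi/h/e/N, Hi/h/d/N} → row (-2,0) (-3,5) (-3,-2) (-3,-2)
{Hi/h/e/S, Hi/h/d/S} → row (-2,0) (-3,5) (2,-3) (2,-3)
{Hi/f/e/E, Hi/f/e/N, Hi/f/e/S, Hi/f/d/E, Hi/f/d/N, Hi/f/d/S} → row (-2,0) (-3,5) (3,-2) (3,-2)
{Mid/h/e/E} → row (1,-2) (1,-2) (2,-1) (2,-1)
{Mid/h/e/N} → row (1,-2) (1,-2) (-3,-2) (-3,-2)
{Mid/h/e/S} → row (1,-2) (1,-2) (2,-3) (2,-3)
{Mid/h/d/E} → row (-2,3) (-2,3) (2,-1) (2,-1)
{Mid/h/d/N} → row (-2,3) (-2,3) (-3,-2) (-3,-2)
{Mid/h/d/S} → row (-2,3) (-2,3) (2,-3) (2,-3)
{Mid/f/e/E, Mid/f/e/N, Mid/f/e/S} → row (1,-2) (1,-2) (3,-2) (3,-2)
{Mid/f/d/E, Mid/f/d/N, Mid/f/d/S} → row (-2,3) (-2,3) (3,-2) (3,-2)
That's 12 distinct rows out of 24 strategies.

12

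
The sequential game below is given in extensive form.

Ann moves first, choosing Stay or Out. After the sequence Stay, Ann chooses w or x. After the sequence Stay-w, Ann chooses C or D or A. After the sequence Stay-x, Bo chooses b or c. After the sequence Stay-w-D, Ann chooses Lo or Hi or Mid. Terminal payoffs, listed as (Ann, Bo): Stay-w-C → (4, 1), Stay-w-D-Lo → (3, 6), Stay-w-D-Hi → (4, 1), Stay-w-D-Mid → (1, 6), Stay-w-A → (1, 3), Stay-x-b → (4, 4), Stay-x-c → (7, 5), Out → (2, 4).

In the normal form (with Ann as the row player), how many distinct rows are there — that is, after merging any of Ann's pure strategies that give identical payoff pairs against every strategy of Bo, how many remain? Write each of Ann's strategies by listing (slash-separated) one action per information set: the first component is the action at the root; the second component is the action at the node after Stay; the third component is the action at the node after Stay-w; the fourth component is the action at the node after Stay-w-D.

Ann has 36 pure strategies: Stay/w/C/Lo, Stay/w/C/Hi, Stay/w/C/Mid, Stay/w/D/Lo, Stay/w/D/Hi, Stay/w/D/Mid, Stay/w/A/Lo, Stay/w/A/Hi, Stay/w/A/Mid, Stay/x/C/Lo, Stay/x/C/Hi, Stay/x/C/Mid, Stay/x/D/Lo, Stay/x/D/Hi, Stay/x/D/Mid, Stay/x/A/Lo, Stay/x/A/Hi, Stay/x/A/Mid, Out/w/C/Lo, Out/w/C/Hi, Out/w/C/Mid, Out/w/D/Lo, Out/w/D/Hi, Out/w/D/Mid, Out/w/A/Lo, Out/w/A/Hi, Out/w/A/Mid, Out/x/C/Lo, Out/x/C/Hi, Out/x/C/Mid, Out/x/D/Lo, Out/x/D/Hi, Out/x/D/Mid, Out/x/A/Lo, Out/x/A/Hi, Out/x/A/Mid. Columns: b, c.
{Stay/w/C/Lo, Stay/w/C/Hi, Stay/w/C/Mid, Stay/w/D/Hi} → row (4,1) (4,1)
{Stay/w/D/Lo} → row (3,6) (3,6)
{Stay/w/D/Mid} → row (1,6) (1,6)
{Stay/w/A/Lo, Stay/w/A/Hi, Stay/w/A/Mid} → row (1,3) (1,3)
{Stay/x/C/Lo, Stay/x/C/Hi, Stay/x/C/Mid, Stay/x/D/Lo, Stay/x/D/Hi, Stay/x/D/Mid, Stay/x/A/Lo, Stay/x/A/Hi, Stay/x/A/Mid} → row (4,4) (7,5)
{Out/w/C/Lo, Out/w/C/Hi, Out/w/C/Mid, Out/w/D/Lo, Out/w/D/Hi, Out/w/D/Mid, Out/w/A/Lo, Out/w/A/Hi, Out/w/A/Mid, Out/x/C/Lo, Out/x/C/Hi, Out/x/C/Mid, Out/x/D/Lo, Out/x/D/Hi, Out/x/D/Mid, Out/x/A/Lo, Out/x/A/Hi, Out/x/A/Mid} → row (2,4) (2,4)
That's 6 distinct rows out of 36 strategies.

6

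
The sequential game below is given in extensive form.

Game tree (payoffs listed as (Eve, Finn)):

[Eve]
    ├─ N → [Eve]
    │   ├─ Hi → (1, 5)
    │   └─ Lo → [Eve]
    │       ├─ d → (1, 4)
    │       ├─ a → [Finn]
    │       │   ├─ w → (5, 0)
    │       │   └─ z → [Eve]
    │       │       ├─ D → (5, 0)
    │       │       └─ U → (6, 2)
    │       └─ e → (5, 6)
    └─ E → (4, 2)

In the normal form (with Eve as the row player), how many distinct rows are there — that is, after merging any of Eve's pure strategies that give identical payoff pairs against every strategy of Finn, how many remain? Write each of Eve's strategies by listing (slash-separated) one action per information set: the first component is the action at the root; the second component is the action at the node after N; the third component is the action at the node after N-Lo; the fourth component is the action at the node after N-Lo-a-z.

Eve has 24 pure strategies: N/Hi/d/D, N/Hi/d/U, N/Hi/a/D, N/Hi/a/U, N/Hi/e/D, N/Hi/e/U, N/Lo/d/D, N/Lo/d/U, N/Lo/a/D, N/Lo/a/U, N/Lo/e/D, N/Lo/e/U, E/Hi/d/D, E/Hi/d/U, E/Hi/a/D, E/Hi/a/U, E/Hi/e/D, E/Hi/e/U, E/Lo/d/D, E/Lo/d/U, E/Lo/a/D, E/Lo/a/U, E/Lo/e/D, E/Lo/e/U. Columns: w, z.
{N/Hi/d/D, N/Hi/d/U, N/Hi/a/D, N/Hi/a/U, N/Hi/e/D, N/Hi/e/U} → row (1,5) (1,5)
{N/Lo/d/D, N/Lo/d/U} → row (1,4) (1,4)
{N/Lo/a/D} → row (5,0) (5,0)
{N/Lo/a/U} → row (5,0) (6,2)
{N/Lo/e/D, N/Lo/e/U} → row (5,6) (5,6)
{E/Hi/d/D, E/Hi/d/U, E/Hi/a/D, E/Hi/a/U, E/Hi/e/D, E/Hi/e/U, E/Lo/d/D, E/Lo/d/U, E/Lo/a/D, E/Lo/a/U, E/Lo/e/D, E/Lo/e/U} → row (4,2) (4,2)
That's 6 distinct rows out of 24 strategies.

6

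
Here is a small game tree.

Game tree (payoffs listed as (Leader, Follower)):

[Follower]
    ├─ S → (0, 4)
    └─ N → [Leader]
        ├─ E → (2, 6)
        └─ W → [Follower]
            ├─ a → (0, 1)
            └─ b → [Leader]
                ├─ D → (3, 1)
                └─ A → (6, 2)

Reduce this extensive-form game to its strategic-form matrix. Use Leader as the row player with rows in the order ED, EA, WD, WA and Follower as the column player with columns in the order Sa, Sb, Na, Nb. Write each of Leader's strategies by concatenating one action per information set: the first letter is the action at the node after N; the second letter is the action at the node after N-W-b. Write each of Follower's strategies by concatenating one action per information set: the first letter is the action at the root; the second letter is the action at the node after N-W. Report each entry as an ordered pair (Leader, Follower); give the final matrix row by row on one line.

ED: (0,4) (0,4) (2,6) (2,6) | EA: (0,4) (0,4) (2,6) (2,6) | WD: (0,4) (0,4) (0,1) (3,1) | WA: (0,4) (0,4) (0,1) (6,2)

Row ED: Sa→(0,4), Sb→(0,4), Na→(2,6), Nb→(2,6)
Row EA: Sa→(0,4), Sb→(0,4), Na→(2,6), Nb→(2,6)
Row WD: Sa→(0,4), Sb→(0,4), Na→(0,1), Nb→(3,1)
Row WA: Sa→(0,4), Sb→(0,4), Na→(0,1), Nb→(6,2)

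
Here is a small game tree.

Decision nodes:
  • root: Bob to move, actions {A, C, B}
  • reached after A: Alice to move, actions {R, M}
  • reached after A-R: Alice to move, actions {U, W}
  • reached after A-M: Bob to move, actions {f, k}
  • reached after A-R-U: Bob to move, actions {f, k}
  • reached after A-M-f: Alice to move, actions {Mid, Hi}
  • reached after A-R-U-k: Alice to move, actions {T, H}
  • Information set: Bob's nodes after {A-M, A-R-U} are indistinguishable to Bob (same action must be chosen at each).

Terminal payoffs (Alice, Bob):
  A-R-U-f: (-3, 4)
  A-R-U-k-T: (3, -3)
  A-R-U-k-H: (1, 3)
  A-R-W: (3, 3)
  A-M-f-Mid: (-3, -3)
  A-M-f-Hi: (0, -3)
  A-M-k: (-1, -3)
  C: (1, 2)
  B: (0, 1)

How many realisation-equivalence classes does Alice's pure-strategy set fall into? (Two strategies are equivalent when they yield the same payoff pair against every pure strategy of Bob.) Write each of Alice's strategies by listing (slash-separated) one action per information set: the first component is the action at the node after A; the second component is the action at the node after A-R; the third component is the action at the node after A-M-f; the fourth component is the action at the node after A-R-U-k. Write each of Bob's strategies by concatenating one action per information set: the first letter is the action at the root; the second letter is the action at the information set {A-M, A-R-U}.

5

Alice has 16 pure strategies: R/U/Mid/T, R/U/Mid/H, R/U/Hi/T, R/U/Hi/H, R/W/Mid/T, R/W/Mid/H, R/W/Hi/T, R/W/Hi/H, M/U/Mid/T, M/U/Mid/H, M/U/Hi/T, M/U/Hi/H, M/W/Mid/T, M/W/Mid/H, M/W/Hi/T, M/W/Hi/H. Columns: Af, Ak, Cf, Ck, Bf, Bk.
{R/U/Mid/T, R/U/Hi/T} → row (-3,4) (3,-3) (1,2) (1,2) (0,1) (0,1)
{R/U/Mid/H, R/U/Hi/H} → row (-3,4) (1,3) (1,2) (1,2) (0,1) (0,1)
{R/W/Mid/T, R/W/Mid/H, R/W/Hi/T, R/W/Hi/H} → row (3,3) (3,3) (1,2) (1,2) (0,1) (0,1)
{M/U/Mid/T, M/U/Mid/H, M/W/Mid/T, M/W/Mid/H} → row (-3,-3) (-1,-3) (1,2) (1,2) (0,1) (0,1)
{M/U/Hi/T, M/U/Hi/H, M/W/Hi/T, M/W/Hi/H} → row (0,-3) (-1,-3) (1,2) (1,2) (0,1) (0,1)
That's 5 distinct rows out of 16 strategies.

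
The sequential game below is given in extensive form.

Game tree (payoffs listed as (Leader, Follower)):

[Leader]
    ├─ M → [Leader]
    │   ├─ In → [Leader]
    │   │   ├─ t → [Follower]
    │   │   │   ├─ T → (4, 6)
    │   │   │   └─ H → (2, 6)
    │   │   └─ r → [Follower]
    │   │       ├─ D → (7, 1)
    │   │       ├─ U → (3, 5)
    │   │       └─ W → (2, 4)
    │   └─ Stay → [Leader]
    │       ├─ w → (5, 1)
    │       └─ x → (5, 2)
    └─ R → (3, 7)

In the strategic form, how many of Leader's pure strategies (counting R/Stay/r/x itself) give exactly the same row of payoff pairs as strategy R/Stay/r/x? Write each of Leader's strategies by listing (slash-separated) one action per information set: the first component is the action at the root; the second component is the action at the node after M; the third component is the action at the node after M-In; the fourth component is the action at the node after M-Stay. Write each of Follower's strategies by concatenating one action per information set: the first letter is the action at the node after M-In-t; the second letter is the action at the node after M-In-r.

8

Row for R/Stay/r/x (columns TD, TU, TW, HD, HU, HW): (3,7) (3,7) (3,7) (3,7) (3,7) (3,7).
Under R/Stay/r/x, Leader's choice at the node after M and at the node after M-In and at the node after M-Stay can never be reached regardless of what Follower does, so varying those choices leaves every outcome unchanged.
Holding the reachable choices fixed and varying the unreachable ones freely already gives 2 × 2 × 2 = 8 equivalent strategies.
No other strategy reproduces this row, so those 8 are the full class: R/In/t/w, R/In/t/x, R/In/r/w, R/In/r/x, R/Stay/t/w, R/Stay/t/x, R/Stay/r/w, R/Stay/r/x.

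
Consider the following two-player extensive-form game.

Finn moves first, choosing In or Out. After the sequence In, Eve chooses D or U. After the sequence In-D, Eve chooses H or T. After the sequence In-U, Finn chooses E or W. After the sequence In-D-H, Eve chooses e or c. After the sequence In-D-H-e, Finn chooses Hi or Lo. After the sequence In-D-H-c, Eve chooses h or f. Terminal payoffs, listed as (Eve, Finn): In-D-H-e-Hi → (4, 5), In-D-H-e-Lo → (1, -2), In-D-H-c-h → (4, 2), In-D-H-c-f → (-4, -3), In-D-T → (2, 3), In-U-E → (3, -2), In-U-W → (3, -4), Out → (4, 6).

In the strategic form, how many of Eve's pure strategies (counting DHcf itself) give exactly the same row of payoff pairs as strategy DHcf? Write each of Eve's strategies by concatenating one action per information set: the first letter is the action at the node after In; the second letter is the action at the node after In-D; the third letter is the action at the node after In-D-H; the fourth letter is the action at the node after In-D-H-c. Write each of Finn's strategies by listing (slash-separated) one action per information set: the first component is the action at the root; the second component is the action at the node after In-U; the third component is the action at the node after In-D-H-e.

Row for DHcf (columns In/E/Hi, In/E/Lo, In/W/Hi, In/W/Lo, Out/E/Hi, Out/E/Lo, Out/W/Hi, Out/W/Lo): (-4,-3) (-4,-3) (-4,-3) (-4,-3) (4,6) (4,6) (4,6) (4,6).
Every one of Eve's information sets is on the play path for some reply by Finn when Eve follows DHcf.
Changing the action at any of them therefore changes at least one column, so only DHcf itself gives this row.

1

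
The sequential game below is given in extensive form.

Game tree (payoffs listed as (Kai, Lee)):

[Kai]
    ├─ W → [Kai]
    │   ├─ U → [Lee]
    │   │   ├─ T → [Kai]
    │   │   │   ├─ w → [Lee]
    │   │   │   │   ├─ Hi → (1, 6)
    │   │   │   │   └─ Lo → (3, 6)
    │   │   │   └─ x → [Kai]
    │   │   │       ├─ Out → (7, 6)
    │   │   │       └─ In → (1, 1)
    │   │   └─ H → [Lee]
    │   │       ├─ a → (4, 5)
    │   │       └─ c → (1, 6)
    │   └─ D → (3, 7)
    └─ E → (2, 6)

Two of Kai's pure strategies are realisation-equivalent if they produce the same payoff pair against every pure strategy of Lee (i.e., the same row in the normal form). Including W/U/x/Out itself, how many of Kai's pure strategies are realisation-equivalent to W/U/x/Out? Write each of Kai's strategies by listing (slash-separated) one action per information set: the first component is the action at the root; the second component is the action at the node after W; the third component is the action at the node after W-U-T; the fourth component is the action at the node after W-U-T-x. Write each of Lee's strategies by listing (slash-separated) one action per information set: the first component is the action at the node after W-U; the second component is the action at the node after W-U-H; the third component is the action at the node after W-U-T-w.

1

Row for W/U/x/Out (columns T/a/Hi, T/a/Lo, T/c/Hi, T/c/Lo, H/a/Hi, H/a/Lo, H/c/Hi, H/c/Lo): (7,6) (7,6) (7,6) (7,6) (4,5) (4,5) (1,6) (1,6).
Every one of Kai's information sets is on the play path for some reply by Lee when Kai follows W/U/x/Out.
Changing the action at any of them therefore changes at least one column, so only W/U/x/Out itself gives this row.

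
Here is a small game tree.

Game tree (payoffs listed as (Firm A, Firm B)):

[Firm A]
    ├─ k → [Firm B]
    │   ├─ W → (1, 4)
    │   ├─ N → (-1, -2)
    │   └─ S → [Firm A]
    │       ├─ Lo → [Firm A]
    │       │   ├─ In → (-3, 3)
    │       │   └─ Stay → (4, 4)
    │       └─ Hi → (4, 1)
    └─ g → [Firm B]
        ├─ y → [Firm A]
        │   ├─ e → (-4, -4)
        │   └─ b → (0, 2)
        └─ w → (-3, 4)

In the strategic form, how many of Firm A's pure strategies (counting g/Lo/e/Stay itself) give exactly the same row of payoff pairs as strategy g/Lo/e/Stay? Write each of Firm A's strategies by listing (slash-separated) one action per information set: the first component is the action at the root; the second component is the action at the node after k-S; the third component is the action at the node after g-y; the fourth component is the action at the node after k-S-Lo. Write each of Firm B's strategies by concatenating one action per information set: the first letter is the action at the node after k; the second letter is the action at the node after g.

4

Row for g/Lo/e/Stay (columns Wy, Ww, Ny, Nw, Sy, Sw): (-4,-4) (-3,4) (-4,-4) (-3,4) (-4,-4) (-3,4).
Under g/Lo/e/Stay, Firm A's choice at the node after k-S and at the node after k-S-Lo can never be reached regardless of what Firm B does, so varying those choices leaves every outcome unchanged.
Holding the reachable choices fixed and varying the unreachable ones freely already gives 2 × 2 = 4 equivalent strategies.
No other strategy reproduces this row, so those 4 are the full class: g/Lo/e/In, g/Lo/e/Stay, g/Hi/e/In, g/Hi/e/Stay.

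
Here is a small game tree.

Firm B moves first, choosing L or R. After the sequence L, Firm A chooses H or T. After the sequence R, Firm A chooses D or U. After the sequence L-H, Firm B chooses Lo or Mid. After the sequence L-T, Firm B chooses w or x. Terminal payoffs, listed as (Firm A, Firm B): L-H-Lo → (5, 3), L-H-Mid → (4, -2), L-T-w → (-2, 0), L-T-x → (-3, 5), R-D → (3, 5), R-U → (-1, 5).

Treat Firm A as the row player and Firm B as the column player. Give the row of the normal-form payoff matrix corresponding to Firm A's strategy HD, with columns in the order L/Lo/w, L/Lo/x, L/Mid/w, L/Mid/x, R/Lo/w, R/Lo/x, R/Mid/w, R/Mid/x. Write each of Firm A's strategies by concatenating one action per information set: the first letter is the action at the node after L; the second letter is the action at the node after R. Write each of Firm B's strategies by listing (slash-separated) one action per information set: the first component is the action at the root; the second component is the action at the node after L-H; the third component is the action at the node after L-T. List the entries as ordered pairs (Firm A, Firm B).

(5,3) (5,3) (4,-2) (4,-2) (3,5) (3,5) (3,5) (3,5)

vs L/Lo/w: Firm B plays L → Firm A plays H at [L] → Firm B plays Lo at [L-H] → (5, 3)
vs L/Lo/x: Firm B plays L → Firm A plays H at [L] → Firm B plays Lo at [L-H] → (5, 3)
vs L/Mid/w: Firm B plays L → Firm A plays H at [L] → Firm B plays Mid at [L-H] → (4, -2)
vs L/Mid/x: Firm B plays L → Firm A plays H at [L] → Firm B plays Mid at [L-H] → (4, -2)
vs R/Lo/w: Firm B plays R → Firm A plays D at [R] → (3, 5)
vs R/Lo/x: Firm B plays R → Firm A plays D at [R] → (3, 5)
vs R/Mid/w: Firm B plays R → Firm A plays D at [R] → (3, 5)
vs R/Mid/x: Firm B plays R → Firm A plays D at [R] → (3, 5)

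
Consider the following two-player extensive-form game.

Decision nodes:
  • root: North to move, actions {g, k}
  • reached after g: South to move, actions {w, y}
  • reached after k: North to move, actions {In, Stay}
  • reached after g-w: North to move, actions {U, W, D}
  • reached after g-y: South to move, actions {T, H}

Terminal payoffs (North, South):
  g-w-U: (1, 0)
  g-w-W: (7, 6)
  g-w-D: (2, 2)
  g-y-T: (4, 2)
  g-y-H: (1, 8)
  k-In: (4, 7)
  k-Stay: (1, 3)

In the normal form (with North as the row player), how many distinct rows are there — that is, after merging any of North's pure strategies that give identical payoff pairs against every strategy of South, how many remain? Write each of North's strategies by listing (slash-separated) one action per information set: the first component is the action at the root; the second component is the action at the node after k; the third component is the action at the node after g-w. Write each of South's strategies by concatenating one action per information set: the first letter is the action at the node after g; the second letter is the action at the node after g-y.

North has 12 pure strategies: g/In/U, g/In/W, g/In/D, g/Stay/U, g/Stay/W, g/Stay/D, k/In/U, k/In/W, k/In/D, k/Stay/U, k/Stay/W, k/Stay/D. Columns: wT, wH, yT, yH.
{g/In/U, g/Stay/U} → row (1,0) (1,0) (4,2) (1,8)
{g/In/W, g/Stay/W} → row (7,6) (7,6) (4,2) (1,8)
{g/In/D, g/Stay/D} → row (2,2) (2,2) (4,2) (1,8)
{k/In/U, k/In/W, k/In/D} → row (4,7) (4,7) (4,7) (4,7)
{k/Stay/U, k/Stay/W, k/Stay/D} → row (1,3) (1,3) (1,3) (1,3)
That's 5 distinct rows out of 12 strategies.

5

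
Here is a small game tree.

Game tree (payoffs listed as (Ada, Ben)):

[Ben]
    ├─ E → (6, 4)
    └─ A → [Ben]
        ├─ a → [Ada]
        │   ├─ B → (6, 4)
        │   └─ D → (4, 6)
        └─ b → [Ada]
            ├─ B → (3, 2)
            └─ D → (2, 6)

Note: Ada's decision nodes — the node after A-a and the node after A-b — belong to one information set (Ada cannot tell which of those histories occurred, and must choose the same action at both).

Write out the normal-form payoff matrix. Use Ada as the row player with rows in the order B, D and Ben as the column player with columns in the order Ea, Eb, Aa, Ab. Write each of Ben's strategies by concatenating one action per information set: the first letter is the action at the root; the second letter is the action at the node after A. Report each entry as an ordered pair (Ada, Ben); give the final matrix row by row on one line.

Row B: Ea→(6,4), Eb→(6,4), Aa→(6,4), Ab→(3,2)
Row D: Ea→(6,4), Eb→(6,4), Aa→(4,6), Ab→(2,6)

B: (6,4) (6,4) (6,4) (3,2) | D: (6,4) (6,4) (4,6) (2,6)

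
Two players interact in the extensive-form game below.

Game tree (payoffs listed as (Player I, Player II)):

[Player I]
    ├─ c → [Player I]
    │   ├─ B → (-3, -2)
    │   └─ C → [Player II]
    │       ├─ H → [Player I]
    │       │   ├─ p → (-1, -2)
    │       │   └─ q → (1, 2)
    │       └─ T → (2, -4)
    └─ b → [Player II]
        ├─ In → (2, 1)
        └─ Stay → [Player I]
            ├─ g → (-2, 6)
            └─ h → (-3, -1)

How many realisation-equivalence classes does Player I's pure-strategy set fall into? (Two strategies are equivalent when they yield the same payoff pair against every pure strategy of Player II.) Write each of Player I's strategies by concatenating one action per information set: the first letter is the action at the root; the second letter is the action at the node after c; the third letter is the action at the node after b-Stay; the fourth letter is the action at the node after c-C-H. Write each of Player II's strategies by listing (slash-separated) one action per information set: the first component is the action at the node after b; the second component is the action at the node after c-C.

Player I has 16 pure strategies: cBgp, cBgq, cBhp, cBhq, cCgp, cCgq, cChp, cChq, bBgp, bBgq, bBhp, bBhq, bCgp, bCgq, bChp, bChq. Columns: In/H, In/T, Stay/H, Stay/T.
{cBgp, cBgq, cBhp, cBhq} → row (-3,-2) (-3,-2) (-3,-2) (-3,-2)
{cCgp, cChp} → row (-1,-2) (2,-4) (-1,-2) (2,-4)
{cCgq, cChq} → row (1,2) (2,-4) (1,2) (2,-4)
{bBgp, bBgq, bCgp, bCgq} → row (2,1) (2,1) (-2,6) (-2,6)
{bBhp, bBhq, bChp, bChq} → row (2,1) (2,1) (-3,-1) (-3,-1)
That's 5 distinct rows out of 16 strategies.

5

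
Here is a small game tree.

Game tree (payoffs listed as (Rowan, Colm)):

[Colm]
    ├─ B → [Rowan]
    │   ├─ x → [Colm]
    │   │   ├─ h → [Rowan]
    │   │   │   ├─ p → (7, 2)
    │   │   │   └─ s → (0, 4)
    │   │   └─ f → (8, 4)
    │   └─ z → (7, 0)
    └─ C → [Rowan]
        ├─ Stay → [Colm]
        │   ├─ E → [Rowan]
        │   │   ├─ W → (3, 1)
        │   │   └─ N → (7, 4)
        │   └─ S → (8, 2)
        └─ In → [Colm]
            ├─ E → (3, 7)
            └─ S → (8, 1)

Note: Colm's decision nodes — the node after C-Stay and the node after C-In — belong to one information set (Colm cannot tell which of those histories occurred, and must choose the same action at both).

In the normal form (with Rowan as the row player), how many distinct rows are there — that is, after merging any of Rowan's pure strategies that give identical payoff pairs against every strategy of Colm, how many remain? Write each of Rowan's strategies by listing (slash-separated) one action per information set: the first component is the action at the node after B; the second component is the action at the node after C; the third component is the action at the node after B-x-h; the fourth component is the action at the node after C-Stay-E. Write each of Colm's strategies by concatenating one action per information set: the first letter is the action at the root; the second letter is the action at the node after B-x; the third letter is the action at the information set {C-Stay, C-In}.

9

Rowan has 16 pure strategies: x/Stay/p/W, x/Stay/p/N, x/Stay/s/W, x/Stay/s/N, x/In/p/W, x/In/p/N, x/In/s/W, x/In/s/N, z/Stay/p/W, z/Stay/p/N, z/Stay/s/W, z/Stay/s/N, z/In/p/W, z/In/p/N, z/In/s/W, z/In/s/N. Columns: BhE, BhS, BfE, BfS, ChE, ChS, CfE, CfS.
{x/Stay/p/W} → row (7,2) (7,2) (8,4) (8,4) (3,1) (8,2) (3,1) (8,2)
{x/Stay/p/N} → row (7,2) (7,2) (8,4) (8,4) (7,4) (8,2) (7,4) (8,2)
{x/Stay/s/W} → row (0,4) (0,4) (8,4) (8,4) (3,1) (8,2) (3,1) (8,2)
{x/Stay/s/N} → row (0,4) (0,4) (8,4) (8,4) (7,4) (8,2) (7,4) (8,2)
{x/In/p/W, x/In/p/N} → row (7,2) (7,2) (8,4) (8,4) (3,7) (8,1) (3,7) (8,1)
{x/In/s/W, x/In/s/N} → row (0,4) (0,4) (8,4) (8,4) (3,7) (8,1) (3,7) (8,1)
{z/Stay/p/W, z/Stay/s/W} → row (7,0) (7,0) (7,0) (7,0) (3,1) (8,2) (3,1) (8,2)
{z/Stay/p/N, z/Stay/s/N} → row (7,0) (7,0) (7,0) (7,0) (7,4) (8,2) (7,4) (8,2)
{z/In/p/W, z/In/p/N, z/In/s/W, z/In/s/N} → row (7,0) (7,0) (7,0) (7,0) (3,7) (8,1) (3,7) (8,1)
That's 9 distinct rows out of 16 strategies.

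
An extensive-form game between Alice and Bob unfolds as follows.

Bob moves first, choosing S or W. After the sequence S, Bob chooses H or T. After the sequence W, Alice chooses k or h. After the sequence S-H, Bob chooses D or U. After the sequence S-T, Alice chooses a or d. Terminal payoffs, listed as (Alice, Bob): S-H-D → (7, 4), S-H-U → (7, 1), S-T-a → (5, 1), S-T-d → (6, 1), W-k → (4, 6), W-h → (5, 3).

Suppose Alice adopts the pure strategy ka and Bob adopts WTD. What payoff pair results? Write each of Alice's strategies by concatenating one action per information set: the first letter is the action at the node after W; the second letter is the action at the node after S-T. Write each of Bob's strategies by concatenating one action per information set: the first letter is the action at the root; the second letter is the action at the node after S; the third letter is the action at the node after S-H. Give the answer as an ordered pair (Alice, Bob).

Trace the play path from the root:
  Bob plays W
  Alice plays k at [W]
→ terminal payoff (4, 6).
(Alice's choice at the node after S-T is never reached on this path, so it doesn't affect the outcome.)

(4, 6)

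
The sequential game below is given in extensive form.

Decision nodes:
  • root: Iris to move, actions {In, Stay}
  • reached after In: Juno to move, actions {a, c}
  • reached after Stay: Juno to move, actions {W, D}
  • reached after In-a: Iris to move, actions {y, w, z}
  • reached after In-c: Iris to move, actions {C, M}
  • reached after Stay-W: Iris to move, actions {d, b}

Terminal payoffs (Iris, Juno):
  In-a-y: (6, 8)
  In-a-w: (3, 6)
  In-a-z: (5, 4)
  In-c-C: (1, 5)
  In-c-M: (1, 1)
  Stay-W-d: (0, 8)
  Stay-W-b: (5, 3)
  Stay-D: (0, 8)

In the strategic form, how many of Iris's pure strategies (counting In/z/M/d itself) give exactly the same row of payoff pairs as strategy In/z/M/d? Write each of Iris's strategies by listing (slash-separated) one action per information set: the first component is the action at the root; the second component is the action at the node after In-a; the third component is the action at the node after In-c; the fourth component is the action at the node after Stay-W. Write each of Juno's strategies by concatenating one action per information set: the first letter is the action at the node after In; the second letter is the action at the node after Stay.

2

Row for In/z/M/d (columns aW, aD, cW, cD): (5,4) (5,4) (1,1) (1,1).
Under In/z/M/d, Iris's choice at the node after Stay-W can never be reached regardless of what Juno does, so varying those choices leaves every outcome unchanged.
Holding the reachable choices fixed and varying the unreachable one freely already gives 2 equivalent strategies.
No other strategy reproduces this row, so those 2 are the full class: In/z/M/d, In/z/M/b.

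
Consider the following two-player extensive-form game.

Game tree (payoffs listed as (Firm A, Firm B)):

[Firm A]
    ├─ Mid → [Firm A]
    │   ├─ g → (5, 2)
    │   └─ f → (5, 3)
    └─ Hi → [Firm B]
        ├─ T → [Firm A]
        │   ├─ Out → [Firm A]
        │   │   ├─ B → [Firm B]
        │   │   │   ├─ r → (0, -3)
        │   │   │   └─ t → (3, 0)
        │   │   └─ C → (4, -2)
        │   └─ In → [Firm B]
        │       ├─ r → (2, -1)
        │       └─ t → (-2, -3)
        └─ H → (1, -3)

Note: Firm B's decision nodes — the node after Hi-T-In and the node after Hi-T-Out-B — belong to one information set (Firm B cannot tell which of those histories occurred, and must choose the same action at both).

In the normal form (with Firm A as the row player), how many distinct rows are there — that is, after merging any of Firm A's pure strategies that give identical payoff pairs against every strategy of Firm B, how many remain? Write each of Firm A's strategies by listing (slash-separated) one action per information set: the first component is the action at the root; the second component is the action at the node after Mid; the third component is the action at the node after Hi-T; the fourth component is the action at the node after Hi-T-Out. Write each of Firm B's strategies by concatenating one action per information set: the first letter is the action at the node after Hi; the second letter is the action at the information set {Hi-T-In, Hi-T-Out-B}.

5

Firm A has 16 pure strategies: Mid/g/Out/B, Mid/g/Out/C, Mid/g/In/B, Mid/g/In/C, Mid/f/Out/B, Mid/f/Out/C, Mid/f/In/B, Mid/f/In/C, Hi/g/Out/B, Hi/g/Out/C, Hi/g/In/B, Hi/g/In/C, Hi/f/Out/B, Hi/f/Out/C, Hi/f/In/B, Hi/f/In/C. Columns: Tr, Tt, Hr, Ht.
{Mid/g/Out/B, Mid/g/Out/C, Mid/g/In/B, Mid/g/In/C} → row (5,2) (5,2) (5,2) (5,2)
{Mid/f/Out/B, Mid/f/Out/C, Mid/f/In/B, Mid/f/In/C} → row (5,3) (5,3) (5,3) (5,3)
{Hi/g/Out/B, Hi/f/Out/B} → row (0,-3) (3,0) (1,-3) (1,-3)
{Hi/g/Out/C, Hi/f/Out/C} → row (4,-2) (4,-2) (1,-3) (1,-3)
{Hi/g/In/B, Hi/g/In/C, Hi/f/In/B, Hi/f/In/C} → row (2,-1) (-2,-3) (1,-3) (1,-3)
That's 5 distinct rows out of 16 strategies.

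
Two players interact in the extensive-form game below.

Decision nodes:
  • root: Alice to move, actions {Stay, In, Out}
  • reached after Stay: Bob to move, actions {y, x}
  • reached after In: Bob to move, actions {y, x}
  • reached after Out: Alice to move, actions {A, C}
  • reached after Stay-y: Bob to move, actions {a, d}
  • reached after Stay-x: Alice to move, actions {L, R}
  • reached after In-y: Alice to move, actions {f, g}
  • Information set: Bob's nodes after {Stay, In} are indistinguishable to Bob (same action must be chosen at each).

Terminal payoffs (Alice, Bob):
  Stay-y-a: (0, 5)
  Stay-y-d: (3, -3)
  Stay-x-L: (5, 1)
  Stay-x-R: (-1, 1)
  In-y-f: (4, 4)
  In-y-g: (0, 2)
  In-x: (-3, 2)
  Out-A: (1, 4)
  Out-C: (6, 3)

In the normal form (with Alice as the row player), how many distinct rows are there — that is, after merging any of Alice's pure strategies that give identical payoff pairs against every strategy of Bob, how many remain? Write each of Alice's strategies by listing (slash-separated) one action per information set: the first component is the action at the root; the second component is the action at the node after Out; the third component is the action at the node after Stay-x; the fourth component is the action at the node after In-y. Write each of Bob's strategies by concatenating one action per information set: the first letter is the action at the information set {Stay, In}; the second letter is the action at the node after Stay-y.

Alice has 24 pure strategies: Stay/A/L/f, Stay/A/L/g, Stay/A/R/f, Stay/A/R/g, Stay/C/L/f, Stay/C/L/g, Stay/C/R/f, Stay/C/R/g, In/A/L/f, In/A/L/g, In/A/R/f, In/A/R/g, In/C/L/f, In/C/L/g, In/C/R/f, In/C/R/g, Out/A/L/f, Out/A/L/g, Out/A/R/f, Out/A/R/g, Out/C/L/f, Out/C/L/g, Out/C/R/f, Out/C/R/g. Columns: ya, yd, xa, xd.
{Stay/A/L/f, Stay/A/L/g, Stay/C/L/f, Stay/C/L/g} → row (0,5) (3,-3) (5,1) (5,1)
{Stay/A/R/f, Stay/A/R/g, Stay/C/R/f, Stay/C/R/g} → row (0,5) (3,-3) (-1,1) (-1,1)
{In/A/L/f, In/A/R/f, In/C/L/f, In/C/R/f} → row (4,4) (4,4) (-3,2) (-3,2)
{In/A/L/g, In/A/R/g, In/C/L/g, In/C/R/g} → row (0,2) (0,2) (-3,2) (-3,2)
{Out/A/L/f, Out/A/L/g, Out/A/R/f, Out/A/R/g} → row (1,4) (1,4) (1,4) (1,4)
{Out/C/L/f, Out/C/L/g, Out/C/R/f, Out/C/R/g} → row (6,3) (6,3) (6,3) (6,3)
That's 6 distinct rows out of 24 strategies.

6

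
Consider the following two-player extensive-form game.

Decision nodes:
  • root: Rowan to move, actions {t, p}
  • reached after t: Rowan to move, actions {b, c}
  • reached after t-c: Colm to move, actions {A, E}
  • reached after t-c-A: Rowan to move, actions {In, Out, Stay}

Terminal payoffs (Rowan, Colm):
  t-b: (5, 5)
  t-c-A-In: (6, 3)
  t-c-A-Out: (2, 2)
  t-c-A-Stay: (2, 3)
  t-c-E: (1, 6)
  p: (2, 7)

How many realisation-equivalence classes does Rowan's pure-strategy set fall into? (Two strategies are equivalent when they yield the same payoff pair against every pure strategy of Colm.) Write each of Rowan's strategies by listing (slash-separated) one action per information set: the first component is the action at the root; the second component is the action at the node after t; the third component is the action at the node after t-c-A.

Rowan has 12 pure strategies: t/b/In, t/b/Out, t/b/Stay, t/c/In, t/c/Out, t/c/Stay, p/b/In, p/b/Out, p/b/Stay, p/c/In, p/c/Out, p/c/Stay. Columns: A, E.
{t/b/In, t/b/Out, t/b/Stay} → row (5,5) (5,5)
{t/c/In} → row (6,3) (1,6)
{t/c/Out} → row (2,2) (1,6)
{t/c/Stay} → row (2,3) (1,6)
{p/b/In, p/b/Out, p/b/Stay, p/c/In, p/c/Out, p/c/Stay} → row (2,7) (2,7)
That's 5 distinct rows out of 12 strategies.

5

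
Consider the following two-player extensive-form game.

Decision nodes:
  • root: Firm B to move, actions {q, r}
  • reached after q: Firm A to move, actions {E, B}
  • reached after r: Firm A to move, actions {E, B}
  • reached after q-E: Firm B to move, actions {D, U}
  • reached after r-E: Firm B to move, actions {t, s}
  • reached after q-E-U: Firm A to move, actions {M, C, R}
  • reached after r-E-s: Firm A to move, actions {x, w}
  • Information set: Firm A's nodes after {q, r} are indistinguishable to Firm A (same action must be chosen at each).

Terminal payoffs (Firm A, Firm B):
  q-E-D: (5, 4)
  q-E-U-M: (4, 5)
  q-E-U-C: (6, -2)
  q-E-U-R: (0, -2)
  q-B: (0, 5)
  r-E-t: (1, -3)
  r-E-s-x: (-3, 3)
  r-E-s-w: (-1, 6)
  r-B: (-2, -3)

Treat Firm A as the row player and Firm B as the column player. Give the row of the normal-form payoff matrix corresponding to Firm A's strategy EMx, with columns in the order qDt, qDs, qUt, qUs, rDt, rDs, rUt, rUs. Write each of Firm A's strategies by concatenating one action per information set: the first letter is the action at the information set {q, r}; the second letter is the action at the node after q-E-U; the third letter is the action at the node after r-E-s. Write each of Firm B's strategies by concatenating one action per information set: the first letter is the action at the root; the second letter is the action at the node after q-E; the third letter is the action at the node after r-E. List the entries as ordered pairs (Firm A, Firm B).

vs qDt: Firm B plays q → Firm A plays E at [q] → Firm B plays D at [q-E] → (5, 4)
vs qDs: Firm B plays q → Firm A plays E at [q] → Firm B plays D at [q-E] → (5, 4)
vs qUt: Firm B plays q → Firm A plays E at [q] → Firm B plays U at [q-E] → Firm A plays M at [q-E-U] → (4, 5)
vs qUs: Firm B plays q → Firm A plays E at [q] → Firm B plays U at [q-E] → Firm A plays M at [q-E-U] → (4, 5)
vs rDt: Firm B plays r → Firm A plays E at [r] → Firm B plays t at [r-E] → (1, -3)
vs rDs: Firm B plays r → Firm A plays E at [r] → Firm B plays s at [r-E] → Firm A plays x at [r-E-s] → (-3, 3)
vs rUt: Firm B plays r → Firm A plays E at [r] → Firm B plays t at [r-E] → (1, -3)
vs rUs: Firm B plays r → Firm A plays E at [r] → Firm B plays s at [r-E] → Firm A plays x at [r-E-s] → (-3, 3)

(5,4) (5,4) (4,5) (4,5) (1,-3) (-3,3) (1,-3) (-3,3)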